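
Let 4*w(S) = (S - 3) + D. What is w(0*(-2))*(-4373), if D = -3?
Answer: 13119/2 ≈ 6559.5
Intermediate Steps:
w(S) = -3/2 + S/4 (w(S) = ((S - 3) - 3)/4 = ((-3 + S) - 3)/4 = (-6 + S)/4 = -3/2 + S/4)
w(0*(-2))*(-4373) = (-3/2 + (0*(-2))/4)*(-4373) = (-3/2 + (¼)*0)*(-4373) = (-3/2 + 0)*(-4373) = -3/2*(-4373) = 13119/2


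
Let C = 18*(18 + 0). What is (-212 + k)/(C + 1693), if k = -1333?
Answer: -1545/2017 ≈ -0.76599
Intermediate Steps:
C = 324 (C = 18*18 = 324)
(-212 + k)/(C + 1693) = (-212 - 1333)/(324 + 1693) = -1545/2017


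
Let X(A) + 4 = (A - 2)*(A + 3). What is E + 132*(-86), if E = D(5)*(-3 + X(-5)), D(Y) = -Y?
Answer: -11387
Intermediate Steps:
X(A) = -4 + (-2 + A)*(3 + A) (X(A) = -4 + (A - 2)*(A + 3) = -4 + (-2 + A)*(3 + A))
E = -35 (E = (-1*5)*(-3 + (-10 - 5 + (-5)**2)) = -5*(-3 + (-10 - 5 + 25)) = -5*(-3 + 10) = -5*7 = -35)
E + 132*(-86) = -35 + 132*(-86) = -35 - 11352 = -11387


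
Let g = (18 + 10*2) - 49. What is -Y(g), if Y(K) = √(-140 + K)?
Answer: -I*√151 ≈ -12.288*I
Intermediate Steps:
g = -11 (g = (18 + 20) - 49 = 38 - 49 = -11)
-Y(g) = -√(-140 - 11) = -√(-151) = -I*√151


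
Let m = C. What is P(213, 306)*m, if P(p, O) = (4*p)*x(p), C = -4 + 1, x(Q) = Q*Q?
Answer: -115963164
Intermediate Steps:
x(Q) = Q²
C = -3
m = -3
P(p, O) = 4*p³ (P(p, O) = (4*p)*p² = 4*p³)
P(213, 306)*m = (4*213³)*(-3) = (4*9663597)*(-3) = 38654388*(-3) = -115963164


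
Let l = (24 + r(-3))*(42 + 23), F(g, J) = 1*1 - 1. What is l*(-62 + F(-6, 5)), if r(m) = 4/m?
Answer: -274040/3 ≈ -91347.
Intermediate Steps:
F(g, J) = 0 (F(g, J) = 1 - 1 = 0)
l = 4420/3 (l = (24 + 4/(-3))*(42 + 23) = (24 + 4*(-⅓))*65 = (24 - 4/3)*65 = (68/3)*65 = 4420/3 ≈ 1473.3)
l*(-62 + F(-6, 5)) = 4420*(-62 + 0)/3 = (4420/3)*(-62) = -274040/3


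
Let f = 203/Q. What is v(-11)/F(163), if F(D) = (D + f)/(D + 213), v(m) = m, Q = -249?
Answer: -128733/5048 ≈ -25.502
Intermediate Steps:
f = -203/249 (f = 203/(-249) = 203*(-1/249) = -203/249 ≈ -0.81526)
F(D) = (-203/249 + D)/(213 + D) (F(D) = (D - 203/249)/(D + 213) = (-203/249 + D)/(213 + D))
v(-11)/F(163) = -11*(213 + 163)/(-203/249 + 163) = -11/((40384/249)/376) = -11/((1/376)*(40384/249)) = -11/5048/11703 = -11*11703/5048 = -128733/5048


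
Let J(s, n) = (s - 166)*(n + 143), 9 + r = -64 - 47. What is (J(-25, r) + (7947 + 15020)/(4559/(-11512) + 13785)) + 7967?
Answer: 567416598318/158688361 ≈ 3575.7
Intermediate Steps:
r = -120 (r = -9 + (-64 - 47) = -9 - 111 = -120)
J(s, n) = (-166 + s)*(143 + n)
(J(-25, r) + (7947 + 15020)/(4559/(-11512) + 13785)) + 7967 = ((-23738 - 166*(-120) + 143*(-25) - 120*(-25)) + (7947 + 15020)/(4559/(-11512) + 13785)) + 7967 = ((-23738 + 19920 - 3575 + 3000) + 22967/(4559*(-1/11512) + 13785)) + 7967 = (-4393 + 22967/(-4559/11512 + 13785)) + 7967 = (-4393 + 22967/(158688361/11512)) + 7967 = (-4393 + 22967*(11512/158688361)) + 7967 = (-4393 + 264396104/158688361) + 7967 = -696853573769/158688361 + 7967 = 567416598318/158688361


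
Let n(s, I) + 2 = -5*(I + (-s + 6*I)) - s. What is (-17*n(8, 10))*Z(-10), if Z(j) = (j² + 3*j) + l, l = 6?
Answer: 413440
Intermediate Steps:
n(s, I) = -2 - 35*I + 4*s (n(s, I) = -2 + (-5*(I + (-s + 6*I)) - s) = -2 + (-5*(-s + 7*I) - s) = -2 + ((-35*I + 5*s) - s) = -2 + (-35*I + 4*s) = -2 - 35*I + 4*s)
Z(j) = 6 + j² + 3*j (Z(j) = (j² + 3*j) + 6 = 6 + j² + 3*j)
(-17*n(8, 10))*Z(-10) = (-17*(-2 - 35*10 + 4*8))*(6 + (-10)² + 3*(-10)) = (-17*(-2 - 350 + 32))*(6 + 100 - 30) = -17*(-320)*76 = 5440*76 = 413440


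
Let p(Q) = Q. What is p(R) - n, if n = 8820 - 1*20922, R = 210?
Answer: 12312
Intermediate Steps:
n = -12102 (n = 8820 - 20922 = -12102)
p(R) - n = 210 - 1*(-12102) = 210 + 12102 = 12312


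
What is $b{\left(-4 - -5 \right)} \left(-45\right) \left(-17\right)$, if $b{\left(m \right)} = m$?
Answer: $765$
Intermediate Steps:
$b{\left(-4 - -5 \right)} \left(-45\right) \left(-17\right) = \left(-4 - -5\right) \left(-45\right) \left(-17\right) = \left(-4 + 5\right) \left(-45\right) \left(-17\right) = 1 \left(-45\right) \left(-17\right) = \left(-45\right) \left(-17\right) = 765$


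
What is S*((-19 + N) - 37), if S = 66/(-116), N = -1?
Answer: 1881/58 ≈ 32.431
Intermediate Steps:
S = -33/58 (S = 66*(-1/116) = -33/58 ≈ -0.56897)
S*((-19 + N) - 37) = -33*((-19 - 1) - 37)/58 = -33*(-20 - 37)/58 = -33/58*(-57) = 1881/58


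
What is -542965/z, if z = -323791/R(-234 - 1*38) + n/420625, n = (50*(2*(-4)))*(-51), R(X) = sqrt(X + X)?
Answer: -4055234442432000/29678345880402006289 + 199070425932231587500*I*sqrt(34)/29678345880402006289 ≈ -0.00013664 + 39.112*I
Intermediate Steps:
R(X) = sqrt(2)*sqrt(X) (R(X) = sqrt(2*X) = sqrt(2)*sqrt(X))
n = 20400 (n = (50*(-8))*(-51) = -400*(-51) = 20400)
z = 816/16825 + 323791*I*sqrt(34)/136 (z = -323791*sqrt(2)/(2*sqrt(-234 - 1*38)) + 20400/420625 = -323791*sqrt(2)/(2*sqrt(-234 - 38)) + 20400*(1/420625) = -323791*(-I*sqrt(34)/136) + 816/16825 = -(-323791)*I*sqrt(34)/136 + 816/16825 = 323791*I*sqrt(34)/136 + 816/16825 = 816/16825 + 323791*I*sqrt(34)/136 ≈ 0.048499 + 13882.0*I)
-542965/z = -542965/(816/16825 + 323791*I*sqrt(34)/136)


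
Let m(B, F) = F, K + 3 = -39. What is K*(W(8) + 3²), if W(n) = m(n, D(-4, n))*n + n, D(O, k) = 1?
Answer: -1050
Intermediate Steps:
K = -42 (K = -3 - 39 = -42)
W(n) = 2*n (W(n) = 1*n + n = n + n = 2*n)
K*(W(8) + 3²) = -42*(2*8 + 3²) = -42*(16 + 9) = -42*25 = -1050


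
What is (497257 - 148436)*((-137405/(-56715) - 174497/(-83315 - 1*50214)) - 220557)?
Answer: -2801691361169329/36417 ≈ -7.6934e+10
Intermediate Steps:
(497257 - 148436)*((-137405/(-56715) - 174497/(-83315 - 1*50214)) - 220557) = 348821*((-137405*(-1/56715) - 174497/(-83315 - 50214)) - 220557) = 348821*((27481/11343 - 174497/(-133529)) - 220557) = 348821*((27481/11343 - 174497*(-1/133529)) - 220557) = 348821*((27481/11343 + 174497/133529) - 220557) = 348821*(28386080/7611153 - 220557) = 348821*(-1678664686141/7611153) = -2801691361169329/36417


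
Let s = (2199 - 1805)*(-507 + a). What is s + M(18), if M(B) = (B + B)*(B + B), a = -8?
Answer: -201614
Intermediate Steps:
M(B) = 4*B² (M(B) = (2*B)*(2*B) = 4*B²)
s = -202910 (s = (2199 - 1805)*(-507 - 8) = 394*(-515) = -202910)
s + M(18) = -202910 + 4*18² = -202910 + 4*324 = -202910 + 1296 = -201614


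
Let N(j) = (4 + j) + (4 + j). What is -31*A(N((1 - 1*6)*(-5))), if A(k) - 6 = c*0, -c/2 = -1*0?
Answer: -186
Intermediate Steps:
c = 0 (c = -(-2)*0 = -2*0 = 0)
N(j) = 8 + 2*j
A(k) = 6 (A(k) = 6 + 0*0 = 6 + 0 = 6)
-31*A(N((1 - 1*6)*(-5))) = -31*6 = -186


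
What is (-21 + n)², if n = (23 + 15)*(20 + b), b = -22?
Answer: 9409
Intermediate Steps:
n = -76 (n = (23 + 15)*(20 - 22) = 38*(-2) = -76)
(-21 + n)² = (-21 - 76)² = (-97)² = 9409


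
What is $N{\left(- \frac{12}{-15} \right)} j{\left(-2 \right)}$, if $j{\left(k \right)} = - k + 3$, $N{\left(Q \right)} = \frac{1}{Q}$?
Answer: $\frac{25}{4} \approx 6.25$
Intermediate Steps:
$j{\left(k \right)} = 3 - k$
$N{\left(- \frac{12}{-15} \right)} j{\left(-2 \right)} = \frac{3 - -2}{\left(-12\right) \frac{1}{-15}} = \frac{3 + 2}{\left(-12\right) \left(- \frac{1}{15}\right)} = \frac{1}{\frac{4}{5}} \cdot 5 = \frac{5}{4} \cdot 5 = \frac{25}{4}$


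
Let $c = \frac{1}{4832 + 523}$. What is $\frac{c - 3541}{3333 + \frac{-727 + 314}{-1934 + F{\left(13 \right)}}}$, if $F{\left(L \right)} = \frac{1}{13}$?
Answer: $- \frac{238362499807}{224375362155} \approx -1.0623$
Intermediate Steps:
$F{\left(L \right)} = \frac{1}{13}$
$c = \frac{1}{5355} \approx 0.00018674$
$\frac{c - 3541}{3333 + \frac{-727 + 314}{-1934 + F{\left(13 \right)}}} = \frac{\frac{1}{5355} - 3541}{3333 + \frac{-727 + 314}{-1934 + \frac{1}{13}}} = - \frac{18962054}{5355 \left(3333 - \frac{413}{- \frac{25141}{13}}\right)} = - \frac{18962054}{5355 \left(3333 - - \frac{5369}{25141}\right)} = - \frac{18962054}{5355 \left(3333 + \frac{5369}{25141}\right)} = - \frac{18962054}{5355 \cdot \frac{83800322}{25141}} = \left(- \frac{18962054}{5355}\right) \frac{25141}{83800322} = - \frac{238362499807}{224375362155}$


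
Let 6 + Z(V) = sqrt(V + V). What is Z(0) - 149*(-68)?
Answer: 10126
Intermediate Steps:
Z(V) = -6 + sqrt(2)*sqrt(V) (Z(V) = -6 + sqrt(V + V) = -6 + sqrt(2*V) = -6 + sqrt(2)*sqrt(V))
Z(0) - 149*(-68) = (-6 + sqrt(2)*sqrt(0)) - 149*(-68) = (-6 + sqrt(2)*0) + 10132 = (-6 + 0) + 10132 = -6 + 10132 = 10126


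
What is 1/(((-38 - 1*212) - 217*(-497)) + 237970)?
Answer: 1/345569 ≈ 2.8938e-6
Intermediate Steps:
1/(((-38 - 1*212) - 217*(-497)) + 237970) = 1/(((-38 - 212) + 107849) + 237970) = 1/((-250 + 107849) + 237970) = 1/(107599 + 237970) = 1/345569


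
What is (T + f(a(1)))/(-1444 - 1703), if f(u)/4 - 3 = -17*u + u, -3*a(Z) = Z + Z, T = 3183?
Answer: -9713/9441 ≈ -1.0288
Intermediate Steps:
a(Z) = -2*Z/3 (a(Z) = -(Z + Z)/3 = -2*Z/3)
f(u) = 12 - 64*u (f(u) = 12 + 4*(-17*u + u) = 12 + 4*(-16*u) = 12 - 64*u)
(T + f(a(1)))/(-1444 - 1703) = (3183 + (12 - (-128)/3))/(-1444 - 1703) = (3183 + (12 - 64*(-⅔)))/(-3147) = (3183 + (12 + 128/3))*(-1/3147) = (3183 + 164/3)*(-1/3147) = (9713/3)*(-1/3147) = -9713/9441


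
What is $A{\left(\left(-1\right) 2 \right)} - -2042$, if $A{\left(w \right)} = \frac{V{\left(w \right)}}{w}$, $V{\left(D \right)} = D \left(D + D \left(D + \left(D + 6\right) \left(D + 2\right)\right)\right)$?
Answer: $2044$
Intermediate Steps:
$V{\left(D \right)} = D \left(D + D \left(D + \left(2 + D\right) \left(6 + D\right)\right)\right)$ ($V{\left(D \right)} = D \left(D + D \left(D + \left(6 + D\right) \left(2 + D\right)\right)\right) = D \left(D + D \left(D + \left(2 + D\right) \left(6 + D\right)\right)\right)$)
$A{\left(w \right)} = w \left(13 + w^{2} + 9 w\right)$ ($A{\left(w \right)} = \frac{w^{2} \left(13 + w^{2} + 9 w\right)}{w} = w \left(13 + w^{2} + 9 w\right)$)
$A{\left(\left(-1\right) 2 \right)} - -2042 = \left(-1\right) 2 \left(13 + \left(\left(-1\right) 2\right)^{2} + 9 \left(\left(-1\right) 2\right)\right) - -2042 = - 2 \left(13 + \left(-2\right)^{2} + 9 \left(-2\right)\right) + 2042 = - 2 \left(13 + 4 - 18\right) + 2042 = \left(-2\right) \left(-1\right) + 2042 = 2 + 2042 = 2044$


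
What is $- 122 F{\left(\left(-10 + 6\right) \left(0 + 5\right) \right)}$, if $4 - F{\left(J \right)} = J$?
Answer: $-2928$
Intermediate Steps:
$F{\left(J \right)} = 4 - J$
$- 122 F{\left(\left(-10 + 6\right) \left(0 + 5\right) \right)} = - 122 \left(4 - \left(-10 + 6\right) \left(0 + 5\right)\right) = - 122 \left(4 - \left(-4\right) 5\right) = - 122 \left(4 - -20\right) = - 122 \left(4 + 20\right) = \left(-122\right) 24 = -2928$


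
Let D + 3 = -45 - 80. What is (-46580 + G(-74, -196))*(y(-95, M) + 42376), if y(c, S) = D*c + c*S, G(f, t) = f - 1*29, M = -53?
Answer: -2780952993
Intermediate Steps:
D = -128 (D = -3 + (-45 - 80) = -3 - 125 = -128)
G(f, t) = -29 + f (G(f, t) = f - 29 = -29 + f)
y(c, S) = -128*c + S*c (y(c, S) = -128*c + c*S = -128*c + S*c)
(-46580 + G(-74, -196))*(y(-95, M) + 42376) = (-46580 + (-29 - 74))*(-95*(-128 - 53) + 42376) = (-46580 - 103)*(-95*(-181) + 42376) = -46683*(17195 + 42376) = -46683*59571 = -2780952993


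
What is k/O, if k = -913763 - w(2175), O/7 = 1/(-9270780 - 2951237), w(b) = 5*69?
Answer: 11172243515836/7 ≈ 1.5960e+12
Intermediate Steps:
w(b) = 345
O = -7/12222017 (O = 7/(-9270780 - 2951237) = 7/(-12222017) = 7*(-1/12222017) = -7/12222017 ≈ -5.7274e-7)
k = -914108 (k = -913763 - 1*345 = -913763 - 345 = -914108)
k/O = -914108/(-7/12222017) = -914108*(-12222017/7) = 11172243515836/7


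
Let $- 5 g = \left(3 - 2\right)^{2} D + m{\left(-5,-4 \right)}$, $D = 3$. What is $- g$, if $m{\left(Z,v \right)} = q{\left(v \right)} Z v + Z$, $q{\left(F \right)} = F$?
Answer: $- \frac{82}{5} \approx -16.4$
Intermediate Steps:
$m{\left(Z,v \right)} = Z + Z v^{2}$ ($m{\left(Z,v \right)} = v Z v + Z = Z v v + Z = Z v^{2} + Z = Z + Z v^{2}$)
$g = \frac{82}{5}$ ($g = - \frac{\left(3 - 2\right)^{2} \cdot 3 - 5 \left(1 + \left(-4\right)^{2}\right)}{5} = - \frac{1^{2} \cdot 3 - 5 \left(1 + 16\right)}{5} = - \frac{1 \cdot 3 - 85}{5} = - \frac{3 - 85}{5} = \left(- \frac{1}{5}\right) \left(-82\right) = \frac{82}{5} \approx 16.4$)
$- g = \left(-1\right) \frac{82}{5} = - \frac{82}{5}$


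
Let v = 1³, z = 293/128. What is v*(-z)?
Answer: -293/128 ≈ -2.2891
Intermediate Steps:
z = 293/128 (z = 293*(1/128) = 293/128 ≈ 2.2891)
v = 1
v*(-z) = 1*(-1*293/128) = 1*(-293/128) = -293/128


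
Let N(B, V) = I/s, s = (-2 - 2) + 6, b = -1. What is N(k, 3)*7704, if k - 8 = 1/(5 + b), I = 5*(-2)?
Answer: -38520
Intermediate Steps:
I = -10
s = 2 (s = -4 + 6 = 2)
k = 33/4 (k = 8 + 1/(5 - 1) = 8 + 1/4 = 8 + ¼ = 33/4 ≈ 8.2500)
N(B, V) = -5 (N(B, V) = -10/2 = -10*½ = -5)
N(k, 3)*7704 = -5*7704 = -38520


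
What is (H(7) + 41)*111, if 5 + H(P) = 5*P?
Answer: 7881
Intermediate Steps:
H(P) = -5 + 5*P
(H(7) + 41)*111 = ((-5 + 5*7) + 41)*111 = ((-5 + 35) + 41)*111 = (30 + 41)*111 = 71*111 = 7881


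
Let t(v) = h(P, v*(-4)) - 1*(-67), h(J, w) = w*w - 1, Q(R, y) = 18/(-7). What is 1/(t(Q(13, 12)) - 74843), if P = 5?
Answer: -49/3658889 ≈ -1.3392e-5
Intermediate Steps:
Q(R, y) = -18/7 (Q(R, y) = 18*(-⅐) = -18/7)
h(J, w) = -1 + w² (h(J, w) = w² - 1 = -1 + w²)
t(v) = 66 + 16*v² (t(v) = (-1 + (v*(-4))²) - 1*(-67) = (-1 + (-4*v)²) + 67 = (-1 + 16*v²) + 67 = 66 + 16*v²)
1/(t(Q(13, 12)) - 74843) = 1/((66 + 16*(-18/7)²) - 74843) = 1/((66 + 16*(324/49)) - 74843) = 1/((66 + 5184/49) - 74843) = 1/(8418/49 - 74843) = 1/(-3658889/49) = -49/3658889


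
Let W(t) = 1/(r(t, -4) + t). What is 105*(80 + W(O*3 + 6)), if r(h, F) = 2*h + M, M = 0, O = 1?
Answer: 75635/9 ≈ 8403.9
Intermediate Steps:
r(h, F) = 2*h (r(h, F) = 2*h + 0 = 2*h)
W(t) = 1/(3*t) (W(t) = 1/(2*t + t) = 1/(3*t))
105*(80 + W(O*3 + 6)) = 105*(80 + 1/(3*(1*3 + 6))) = 105*(80 + 1/(3*(3 + 6))) = 105*(80 + (⅓)/9) = 105*(80 + (⅓)*(⅑)) = 105*(80 + 1/27) = 105*(2161/27) = 75635/9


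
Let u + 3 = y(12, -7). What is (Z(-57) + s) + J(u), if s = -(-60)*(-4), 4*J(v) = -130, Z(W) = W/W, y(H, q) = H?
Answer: -543/2 ≈ -271.50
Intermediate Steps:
u = 9 (u = -3 + 12 = 9)
Z(W) = 1
J(v) = -65/2 (J(v) = (1/4)*(-130) = -65/2)
s = -240 (s = -20*12 = -240)
(Z(-57) + s) + J(u) = (1 - 240) - 65/2 = -239 - 65/2 = -543/2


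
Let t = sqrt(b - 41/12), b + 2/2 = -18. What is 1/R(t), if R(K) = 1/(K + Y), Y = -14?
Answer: -14 + I*sqrt(807)/6 ≈ -14.0 + 4.7346*I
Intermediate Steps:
b = -19 (b = -1 - 18 = -19)
t = I*sqrt(807)/6 (t = sqrt(-19 - 41/12) = sqrt(-269/12) = I*sqrt(807)/6 ≈ 4.7346*I)
R(K) = 1/(-14 + K) (R(K) = 1/(K - 14) = 1/(-14 + K))
1/R(t) = 1/(1/(-14 + I*sqrt(807)/6)) = -14 + I*sqrt(807)/6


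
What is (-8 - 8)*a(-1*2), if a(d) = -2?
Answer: 32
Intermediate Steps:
(-8 - 8)*a(-1*2) = (-8 - 8)*(-2) = -16*(-2) = 32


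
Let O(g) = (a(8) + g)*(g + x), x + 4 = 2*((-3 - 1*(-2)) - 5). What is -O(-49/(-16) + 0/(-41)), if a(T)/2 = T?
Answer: 63135/256 ≈ 246.62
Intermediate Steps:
a(T) = 2*T
x = -16 (x = -4 + 2*((-3 - 1*(-2)) - 5) = -4 + 2*((-3 + 2) - 5) = -4 + 2*(-1 - 5) = -4 + 2*(-6) = -4 - 12 = -16)
O(g) = (-16 + g)*(16 + g) (O(g) = (2*8 + g)*(g - 16) = (16 + g)*(-16 + g) = (-16 + g)*(16 + g))
-O(-49/(-16) + 0/(-41)) = -(-256 + (-49/(-16) + 0/(-41))**2) = -(-256 + (-49*(-1/16) + 0*(-1/41))**2) = -(-256 + (49/16 + 0)**2) = -(-256 + (49/16)**2) = -(-256 + 2401/256) = -1*(-63135/256) = 63135/256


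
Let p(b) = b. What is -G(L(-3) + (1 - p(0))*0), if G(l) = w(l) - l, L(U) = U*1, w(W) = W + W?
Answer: 3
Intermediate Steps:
w(W) = 2*W
L(U) = U
G(l) = l (G(l) = 2*l - l = l)
-G(L(-3) + (1 - p(0))*0) = -(-3 + (1 - 1*0)*0) = -(-3 + (1 + 0)*0) = -(-3 + 1*0) = -(-3 + 0) = -1*(-3) = 3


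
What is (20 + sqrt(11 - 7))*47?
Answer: 1034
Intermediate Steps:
(20 + sqrt(11 - 7))*47 = (20 + sqrt(4))*47 = (20 + 2)*47 = 22*47 = 1034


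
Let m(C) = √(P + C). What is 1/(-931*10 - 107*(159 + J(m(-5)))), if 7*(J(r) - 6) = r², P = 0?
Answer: -7/188220 ≈ -3.7191e-5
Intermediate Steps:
m(C) = √C (m(C) = √(0 + C) = √C)
J(r) = 6 + r²/7
1/(-931*10 - 107*(159 + J(m(-5)))) = 1/(-931*10 - 107*(159 + (6 + (√(-5))²/7))) = 1/(-9310 - 107*(159 + (6 + (I*√5)²/7))) = 1/(-9310 - 107*(159 + (6 + (⅐)*(-5)))) = 1/(-9310 - 107*(159 + (6 - 5/7))) = 1/(-9310 - 107*(159 + 37/7)) = 1/(-9310 - 107*1150/7) = 1/(-9310 - 123050/7) = 1/(-188220/7) = -7/188220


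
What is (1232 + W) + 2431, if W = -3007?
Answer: 656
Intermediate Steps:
(1232 + W) + 2431 = (1232 - 3007) + 2431 = -1775 + 2431 = 656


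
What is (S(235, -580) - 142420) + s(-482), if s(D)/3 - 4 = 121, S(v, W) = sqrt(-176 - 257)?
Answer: -142045 + I*sqrt(433) ≈ -1.4205e+5 + 20.809*I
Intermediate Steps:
S(v, W) = I*sqrt(433) (S(v, W) = sqrt(-433) = I*sqrt(433))
s(D) = 375 (s(D) = 12 + 3*121 = 12 + 363 = 375)
(S(235, -580) - 142420) + s(-482) = (I*sqrt(433) - 142420) + 375 = (-142420 + I*sqrt(433)) + 375 = -142045 + I*sqrt(433)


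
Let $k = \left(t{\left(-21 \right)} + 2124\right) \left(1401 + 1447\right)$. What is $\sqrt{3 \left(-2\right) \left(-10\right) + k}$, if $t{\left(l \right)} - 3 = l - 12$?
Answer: $2 \sqrt{1490943} \approx 2442.1$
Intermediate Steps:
$t{\left(l \right)} = -9 + l$ ($t{\left(l \right)} = 3 + \left(l - 12\right) = 3 + \left(-12 + l\right) = -9 + l$)
$k = 5963712$ ($k = \left(\left(-9 - 21\right) + 2124\right) \left(1401 + 1447\right) = \left(-30 + 2124\right) 2848 = 2094 \cdot 2848 = 5963712$)
$\sqrt{3 \left(-2\right) \left(-10\right) + k} = \sqrt{3 \left(-2\right) \left(-10\right) + 5963712} = \sqrt{\left(-6\right) \left(-10\right) + 5963712} = \sqrt{60 + 5963712} = \sqrt{5963772} = 2 \sqrt{1490943}$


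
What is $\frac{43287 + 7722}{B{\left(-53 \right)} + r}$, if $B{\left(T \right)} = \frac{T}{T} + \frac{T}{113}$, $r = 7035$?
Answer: $\frac{1921339}{265005} \approx 7.2502$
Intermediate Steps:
$B{\left(T \right)} = 1 + \frac{T}{113}$ ($B{\left(T \right)} = 1 + T \frac{1}{113} = 1 + \frac{T}{113}$)
$\frac{43287 + 7722}{B{\left(-53 \right)} + r} = \frac{43287 + 7722}{\left(1 + \frac{1}{113} \left(-53\right)\right) + 7035} = \frac{51009}{\left(1 - \frac{53}{113}\right) + 7035} = \frac{51009}{\frac{60}{113} + 7035} = \frac{51009}{\frac{795015}{113}} = 51009 \cdot \frac{113}{795015} = \frac{1921339}{265005}$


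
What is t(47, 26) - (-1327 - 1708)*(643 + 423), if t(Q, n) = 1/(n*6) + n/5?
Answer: 2523545861/780 ≈ 3.2353e+6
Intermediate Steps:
t(Q, n) = n/5 + 1/(6*n) (t(Q, n) = (1/6)/n + n*(1/5) = 1/(6*n) + n/5 = n/5 + 1/(6*n))
t(47, 26) - (-1327 - 1708)*(643 + 423) = ((1/5)*26 + (1/6)/26) - (-1327 - 1708)*(643 + 423) = (26/5 + (1/6)*(1/26)) - (-3035)*1066 = (26/5 + 1/156) - 1*(-3235310) = 4061/780 + 3235310 = 2523545861/780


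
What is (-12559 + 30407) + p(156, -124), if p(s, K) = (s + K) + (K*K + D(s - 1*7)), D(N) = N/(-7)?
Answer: 232643/7 ≈ 33235.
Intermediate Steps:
D(N) = -N/7 (D(N) = N*(-1/7) = -N/7)
p(s, K) = 1 + K + K**2 + 6*s/7 (p(s, K) = (s + K) + (K*K - (s - 1*7)/7) = (K + s) + (K**2 - (s - 7)/7) = (K + s) + (K**2 - (-7 + s)/7) = (K + s) + (K**2 + (1 - s/7)) = (K + s) + (1 + K**2 - s/7) = 1 + K + K**2 + 6*s/7)
(-12559 + 30407) + p(156, -124) = (-12559 + 30407) + (1 - 124 + (-124)**2 + (6/7)*156) = 17848 + (1 - 124 + 15376 + 936/7) = 17848 + 107707/7 = 232643/7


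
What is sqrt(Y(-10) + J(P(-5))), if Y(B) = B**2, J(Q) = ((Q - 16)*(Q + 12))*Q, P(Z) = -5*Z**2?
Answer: 5*I*sqrt(79661) ≈ 1411.2*I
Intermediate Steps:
J(Q) = Q*(-16 + Q)*(12 + Q) (J(Q) = ((-16 + Q)*(12 + Q))*Q = Q*(-16 + Q)*(12 + Q))
sqrt(Y(-10) + J(P(-5))) = sqrt((-10)**2 + (-5*(-5)**2)*(-192 + (-5*(-5)**2)**2 - (-20)*(-5)**2)) = sqrt(100 + (-5*25)*(-192 + (-5*25)**2 - (-20)*25)) = sqrt(100 - 125*(-192 + (-125)**2 - 4*(-125))) = sqrt(100 - 125*(-192 + 15625 + 500)) = sqrt(100 - 125*15933) = sqrt(100 - 1991625) = sqrt(-1991525) = 5*I*sqrt(79661)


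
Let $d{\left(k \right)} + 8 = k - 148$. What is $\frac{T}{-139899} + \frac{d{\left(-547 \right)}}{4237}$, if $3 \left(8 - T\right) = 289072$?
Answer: $\frac{48928915}{93592431} \approx 0.52279$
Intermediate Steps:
$T = - \frac{289048}{3}$ ($T = 8 - \frac{289072}{3} = - \frac{289048}{3} \approx -96349.0$)
$d{\left(k \right)} = -156 + k$ ($d{\left(k \right)} = -8 + \left(k - 148\right) = -8 + \left(-148 + k\right) = -156 + k$)
$\frac{T}{-139899} + \frac{d{\left(-547 \right)}}{4237} = - \frac{289048}{3 \left(-139899\right)} + \frac{-156 - 547}{4237} = \left(- \frac{289048}{3}\right) \left(- \frac{1}{139899}\right) - \frac{37}{223} = \frac{289048}{419697} - \frac{37}{223} = \frac{48928915}{93592431}$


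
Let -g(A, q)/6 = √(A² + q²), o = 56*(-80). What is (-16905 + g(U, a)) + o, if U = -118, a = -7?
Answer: -21385 - 6*√13973 ≈ -22094.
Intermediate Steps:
o = -4480
g(A, q) = -6*√(A² + q²)
(-16905 + g(U, a)) + o = (-16905 - 6*√((-118)² + (-7)²)) - 4480 = (-16905 - 6*√(13924 + 49)) - 4480 = (-16905 - 6*√13973) - 4480 = -21385 - 6*√13973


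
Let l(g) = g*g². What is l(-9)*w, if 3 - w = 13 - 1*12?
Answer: -1458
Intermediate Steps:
w = 2 (w = 3 - (13 - 1*12) = 3 - (13 - 12) = 3 - 1*1 = 3 - 1 = 2)
l(g) = g³
l(-9)*w = (-9)³*2 = -729*2 = -1458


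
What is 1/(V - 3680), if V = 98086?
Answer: 1/94406 ≈ 1.0593e-5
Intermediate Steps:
1/(V - 3680) = 1/(98086 - 3680) = 1/94406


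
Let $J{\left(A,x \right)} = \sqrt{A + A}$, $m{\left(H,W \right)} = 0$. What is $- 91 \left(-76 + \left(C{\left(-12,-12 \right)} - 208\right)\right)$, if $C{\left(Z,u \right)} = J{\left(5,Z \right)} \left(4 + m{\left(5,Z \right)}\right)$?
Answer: $25844 - 364 \sqrt{10} \approx 24693.0$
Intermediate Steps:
$J{\left(A,x \right)} = \sqrt{2} \sqrt{A}$ ($J{\left(A,x \right)} = \sqrt{2 A} = \sqrt{2} \sqrt{A}$)
$C{\left(Z,u \right)} = 4 \sqrt{10}$ ($C{\left(Z,u \right)} = \sqrt{2} \sqrt{5} \left(4 + 0\right) = \sqrt{10} \cdot 4 = 4 \sqrt{10}$)
$- 91 \left(-76 + \left(C{\left(-12,-12 \right)} - 208\right)\right) = - 91 \left(-76 + \left(4 \sqrt{10} - 208\right)\right) = - 91 \left(-76 - \left(208 - 4 \sqrt{10}\right)\right) = - 91 \left(-284 + 4 \sqrt{10}\right) = 25844 - 364 \sqrt{10}$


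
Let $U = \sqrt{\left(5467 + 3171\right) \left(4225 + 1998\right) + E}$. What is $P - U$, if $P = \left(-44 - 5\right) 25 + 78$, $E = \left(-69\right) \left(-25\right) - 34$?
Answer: $-1147 - 3 \sqrt{5972885} \approx -8478.8$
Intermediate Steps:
$E = 1691$ ($E = 1725 - 34 = 1691$)
$P = -1147$ ($P = \left(-44 - 5\right) 25 + 78 = \left(-49\right) 25 + 78 = -1225 + 78 = -1147$)
$U = 3 \sqrt{5972885}$ ($U = \sqrt{\left(5467 + 3171\right) \left(4225 + 1998\right) + 1691} = \sqrt{8638 \cdot 6223 + 1691} = \sqrt{53754274 + 1691} = \sqrt{53755965} = 3 \sqrt{5972885} \approx 7331.8$)
$P - U = -1147 - 3 \sqrt{5972885}$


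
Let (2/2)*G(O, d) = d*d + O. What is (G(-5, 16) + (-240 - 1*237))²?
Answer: 51076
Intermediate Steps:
G(O, d) = O + d² (G(O, d) = d*d + O = d² + O = O + d²)
(G(-5, 16) + (-240 - 1*237))² = ((-5 + 16²) + (-240 - 1*237))² = ((-5 + 256) + (-240 - 237))² = (251 - 477)² = (-226)² = 51076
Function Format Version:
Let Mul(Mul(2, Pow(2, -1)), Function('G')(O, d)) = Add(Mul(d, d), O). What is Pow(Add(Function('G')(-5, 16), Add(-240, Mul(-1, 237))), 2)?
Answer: 51076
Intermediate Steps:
Function('G')(O, d) = Add(O, Pow(d, 2)) (Function('G')(O, d) = Add(Mul(d, d), O) = Add(Pow(d, 2), O) = Add(O, Pow(d, 2)))
Pow(Add(Function('G')(-5, 16), Add(-240, Mul(-1, 237))), 2) = Pow(Add(Add(-5, Pow(16, 2)), Add(-240, Mul(-1, 237))), 2) = Pow(Add(Add(-5, 256), Add(-240, -237)), 2) = Pow(Add(251, -477), 2) = Pow(-226, 2) = 51076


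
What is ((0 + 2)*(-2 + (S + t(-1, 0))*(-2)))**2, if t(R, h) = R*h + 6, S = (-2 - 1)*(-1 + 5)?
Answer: 400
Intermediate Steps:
S = -12 (S = -3*4 = -12)
t(R, h) = 6 + R*h
((0 + 2)*(-2 + (S + t(-1, 0))*(-2)))**2 = ((0 + 2)*(-2 + (-12 + (6 - 1*0))*(-2)))**2 = (2*(-2 + (-12 + (6 + 0))*(-2)))**2 = (2*(-2 + (-12 + 6)*(-2)))**2 = (2*(-2 - 6*(-2)))**2 = (2*(-2 + 12))**2 = (2*10)**2 = 20**2 = 400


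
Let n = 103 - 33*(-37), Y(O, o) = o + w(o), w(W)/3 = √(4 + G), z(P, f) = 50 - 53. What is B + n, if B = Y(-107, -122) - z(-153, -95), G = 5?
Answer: 1214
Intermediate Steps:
z(P, f) = -3
w(W) = 9 (w(W) = 3*√(4 + 5) = 3*√9 = 3*3 = 9)
Y(O, o) = 9 + o (Y(O, o) = o + 9 = 9 + o)
B = -110 (B = (9 - 122) - 1*(-3) = -113 + 3 = -110)
n = 1324 (n = 103 + 1221 = 1324)
B + n = -110 + 1324 = 1214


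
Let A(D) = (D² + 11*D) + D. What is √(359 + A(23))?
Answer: 2*√291 ≈ 34.117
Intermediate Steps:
A(D) = D² + 12*D
√(359 + A(23)) = √(359 + 23*(12 + 23)) = √(359 + 23*35) = √(359 + 805) = √1164 = 2*√291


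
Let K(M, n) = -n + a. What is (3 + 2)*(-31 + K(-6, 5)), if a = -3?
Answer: -195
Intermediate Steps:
K(M, n) = -3 - n (K(M, n) = -n - 3 = -3 - n)
(3 + 2)*(-31 + K(-6, 5)) = (3 + 2)*(-31 + (-3 - 1*5)) = 5*(-31 + (-3 - 5)) = 5*(-31 - 8) = 5*(-39) = -195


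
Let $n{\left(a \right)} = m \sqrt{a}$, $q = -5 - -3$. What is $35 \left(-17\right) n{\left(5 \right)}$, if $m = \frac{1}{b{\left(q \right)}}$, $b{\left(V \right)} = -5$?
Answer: $119 \sqrt{5} \approx 266.09$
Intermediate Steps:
$q = -2$ ($q = -5 + 3 = -2$)
$m = - \frac{1}{5}$ ($m = \frac{1}{-5} = - \frac{1}{5} \approx -0.2$)
$n{\left(a \right)} = - \frac{\sqrt{a}}{5}$
$35 \left(-17\right) n{\left(5 \right)} = 35 \left(-17\right) \left(- \frac{\sqrt{5}}{5}\right) = - 595 \left(- \frac{\sqrt{5}}{5}\right) = 119 \sqrt{5}$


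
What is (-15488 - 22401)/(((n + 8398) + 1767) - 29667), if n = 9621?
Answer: 37889/9881 ≈ 3.8345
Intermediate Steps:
(-15488 - 22401)/(((n + 8398) + 1767) - 29667) = (-15488 - 22401)/(((9621 + 8398) + 1767) - 29667) = -37889/((18019 + 1767) - 29667) = -37889/(19786 - 29667) = -37889/(-9881) = -37889*(-1/9881) = 37889/9881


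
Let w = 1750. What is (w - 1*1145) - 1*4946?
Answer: -4341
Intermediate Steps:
(w - 1*1145) - 1*4946 = (1750 - 1*1145) - 1*4946 = (1750 - 1145) - 4946 = 605 - 4946 = -4341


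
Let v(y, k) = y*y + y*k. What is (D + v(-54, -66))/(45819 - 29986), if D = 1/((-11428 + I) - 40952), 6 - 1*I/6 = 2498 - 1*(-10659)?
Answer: 850733279/2078651238 ≈ 0.40927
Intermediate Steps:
I = -78906 (I = 36 - 6*(2498 - 1*(-10659)) = 36 - 6*(2498 + 10659) = 36 - 6*13157 = 36 - 78942 = -78906)
v(y, k) = y**2 + k*y
D = -1/131286 (D = 1/((-11428 - 78906) - 40952) = 1/(-90334 - 40952) = 1/(-131286) = -1/131286 ≈ -7.6170e-6)
(D + v(-54, -66))/(45819 - 29986) = (-1/131286 - 54*(-66 - 54))/(45819 - 29986) = (-1/131286 - 54*(-120))/15833 = (-1/131286 + 6480)*(1/15833) = (850733279/131286)*(1/15833) = 850733279/2078651238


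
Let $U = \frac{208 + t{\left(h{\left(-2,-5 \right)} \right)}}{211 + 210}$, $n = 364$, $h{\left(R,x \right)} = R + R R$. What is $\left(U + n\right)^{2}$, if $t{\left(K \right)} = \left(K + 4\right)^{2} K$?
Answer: $\frac{23569618576}{177241} \approx 1.3298 \cdot 10^{5}$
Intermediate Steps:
$h{\left(R,x \right)} = R + R^{2}$
$t{\left(K \right)} = K \left(4 + K\right)^{2}$ ($t{\left(K \right)} = \left(4 + K\right)^{2} K = K \left(4 + K\right)^{2}$)
$U = \frac{280}{421}$ ($U = \frac{208 + - 2 \left(1 - 2\right) \left(4 - 2 \left(1 - 2\right)\right)^{2}}{211 + 210} = \frac{208 + \left(-2\right) \left(-1\right) \left(4 - -2\right)^{2}}{421} = \left(208 + 2 \left(4 + 2\right)^{2}\right) \frac{1}{421} = \left(208 + 2 \cdot 6^{2}\right) \frac{1}{421} = \left(208 + 2 \cdot 36\right) \frac{1}{421} = \left(208 + 72\right) \frac{1}{421} = 280 \cdot \frac{1}{421} = \frac{280}{421} \approx 0.66508$)
$\left(U + n\right)^{2} = \left(\frac{280}{421} + 364\right)^{2} = \left(\frac{153524}{421}\right)^{2} = \frac{23569618576}{177241}$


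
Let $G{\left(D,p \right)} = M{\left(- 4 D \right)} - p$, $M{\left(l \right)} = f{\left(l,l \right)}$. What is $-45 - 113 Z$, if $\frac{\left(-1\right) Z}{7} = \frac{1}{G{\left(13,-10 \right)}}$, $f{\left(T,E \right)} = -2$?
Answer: $\frac{431}{8} \approx 53.875$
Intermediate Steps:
$M{\left(l \right)} = -2$
$G{\left(D,p \right)} = -2 - p$
$Z = - \frac{7}{8}$ ($Z = - \frac{7}{-2 - -10} = - \frac{7}{-2 + 10} = - \frac{7}{8} \approx -0.875$)
$-45 - 113 Z = -45 - - \frac{791}{8} = -45 + \frac{791}{8} = \frac{431}{8}$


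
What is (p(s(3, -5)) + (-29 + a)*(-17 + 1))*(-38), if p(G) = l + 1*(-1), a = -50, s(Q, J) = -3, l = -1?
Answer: -47956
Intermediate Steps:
p(G) = -2 (p(G) = -1 + 1*(-1) = -1 - 1 = -2)
(p(s(3, -5)) + (-29 + a)*(-17 + 1))*(-38) = (-2 + (-29 - 50)*(-17 + 1))*(-38) = (-2 - 79*(-16))*(-38) = (-2 + 1264)*(-38) = 1262*(-38) = -47956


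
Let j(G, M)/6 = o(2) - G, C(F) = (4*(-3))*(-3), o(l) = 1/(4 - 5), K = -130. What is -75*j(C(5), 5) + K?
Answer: 16520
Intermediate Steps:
o(l) = -1 (o(l) = 1/(-1) = -1)
C(F) = 36 (C(F) = -12*(-3) = 36)
j(G, M) = -6 - 6*G (j(G, M) = 6*(-1 - G) = -6 - 6*G)
-75*j(C(5), 5) + K = -75*(-6 - 6*36) - 130 = -75*(-6 - 216) - 130 = -75*(-222) - 130 = 16650 - 130 = 16520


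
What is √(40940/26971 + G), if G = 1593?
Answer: √1159907894453/26971 ≈ 39.931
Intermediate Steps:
√(40940/26971 + G) = √(40940/26971 + 1593) = √(43005743/26971) = √1159907894453/26971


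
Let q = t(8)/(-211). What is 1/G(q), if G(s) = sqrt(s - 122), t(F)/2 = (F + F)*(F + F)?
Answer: -I*sqrt(5539594)/26254 ≈ -0.089649*I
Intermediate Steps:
t(F) = 8*F**2 (t(F) = 2*((F + F)*(F + F)) = 2*((2*F)*(2*F)) = 2*(4*F**2) = 8*F**2)
q = -512/211 (q = (8*8**2)/(-211) = (8*64)*(-1/211) = 512*(-1/211) = -512/211 ≈ -2.4265)
G(s) = sqrt(-122 + s)
1/G(q) = 1/(sqrt(-122 - 512/211)) = 1/(sqrt(-26254/211)) = 1/(I*sqrt(5539594)/211) = -I*sqrt(5539594)/26254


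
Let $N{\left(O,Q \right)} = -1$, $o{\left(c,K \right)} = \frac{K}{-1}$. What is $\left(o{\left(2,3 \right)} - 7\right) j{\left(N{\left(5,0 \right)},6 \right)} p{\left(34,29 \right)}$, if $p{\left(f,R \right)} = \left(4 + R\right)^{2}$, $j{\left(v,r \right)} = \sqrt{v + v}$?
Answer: $- 10890 i \sqrt{2} \approx - 15401.0 i$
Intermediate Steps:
$o{\left(c,K \right)} = - K$ ($o{\left(c,K \right)} = K \left(-1\right) = - K$)
$j{\left(v,r \right)} = \sqrt{2} \sqrt{v}$ ($j{\left(v,r \right)} = \sqrt{2 v} = \sqrt{2} \sqrt{v}$)
$\left(o{\left(2,3 \right)} - 7\right) j{\left(N{\left(5,0 \right)},6 \right)} p{\left(34,29 \right)} = \left(\left(-1\right) 3 - 7\right) \sqrt{2} \sqrt{-1} \left(4 + 29\right)^{2} = \left(-3 - 7\right) \sqrt{2} i 33^{2} = - 10 i \sqrt{2} \cdot 1089 = - 10890 i \sqrt{2}$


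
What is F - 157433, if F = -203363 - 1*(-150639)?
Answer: -210157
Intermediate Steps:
F = -52724 (F = -203363 + 150639 = -52724)
F - 157433 = -52724 - 157433 = -210157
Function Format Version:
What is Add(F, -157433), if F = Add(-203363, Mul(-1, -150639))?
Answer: -210157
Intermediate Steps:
F = -52724 (F = Add(-203363, 150639) = -52724)
Add(F, -157433) = Add(-52724, -157433) = -210157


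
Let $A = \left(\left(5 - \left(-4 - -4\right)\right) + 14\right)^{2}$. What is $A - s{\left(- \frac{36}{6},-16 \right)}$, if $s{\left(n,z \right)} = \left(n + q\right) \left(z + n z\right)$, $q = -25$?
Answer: $2841$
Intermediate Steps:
$s{\left(n,z \right)} = \left(-25 + n\right) \left(z + n z\right)$ ($s{\left(n,z \right)} = \left(n - 25\right) \left(z + n z\right) = \left(-25 + n\right) \left(z + n z\right)$)
$A = 361$ ($A = \left(\left(5 - \left(-4 + 4\right)\right) + 14\right)^{2} = \left(\left(5 - 0\right) + 14\right)^{2} = \left(\left(5 + 0\right) + 14\right)^{2} = \left(5 + 14\right)^{2} = 19^{2} = 361$)
$A - s{\left(- \frac{36}{6},-16 \right)} = 361 - - 16 \left(-25 + \left(- \frac{36}{6}\right)^{2} - 24 \left(- \frac{36}{6}\right)\right) = 361 - - 16 \left(-25 + \left(\left(-36\right) \frac{1}{6}\right)^{2} - 24 \left(\left(-36\right) \frac{1}{6}\right)\right) = 361 - - 16 \left(-25 + \left(-6\right)^{2} - -144\right) = 361 - - 16 \left(-25 + 36 + 144\right) = 361 - \left(-16\right) 155 = 361 - -2480 = 361 + 2480 = 2841$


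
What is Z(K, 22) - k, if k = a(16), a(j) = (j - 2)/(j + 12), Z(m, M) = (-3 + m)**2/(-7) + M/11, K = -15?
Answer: -627/14 ≈ -44.786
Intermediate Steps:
Z(m, M) = -(-3 + m)**2/7 + M/11 (Z(m, M) = (-3 + m)**2*(-1/7) + M*(1/11) = -(-3 + m)**2/7 + M/11)
a(j) = (-2 + j)/(12 + j)
k = 1/2 (k = (-2 + 16)/(12 + 16) = 14/28 = (1/28)*14 = 1/2 ≈ 0.50000)
Z(K, 22) - k = (-(-3 - 15)**2/7 + (1/11)*22) - 1*1/2 = (-1/7*(-18)**2 + 2) - 1/2 = (-1/7*324 + 2) - 1/2 = (-324/7 + 2) - 1/2 = -310/7 - 1/2 = -627/14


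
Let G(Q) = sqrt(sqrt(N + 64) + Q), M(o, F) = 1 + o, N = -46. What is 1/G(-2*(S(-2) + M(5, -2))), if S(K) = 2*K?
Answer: 1/sqrt(-4 + 3*sqrt(2)) ≈ 2.0301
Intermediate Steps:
G(Q) = sqrt(Q + 3*sqrt(2)) (G(Q) = sqrt(sqrt(-46 + 64) + Q) = sqrt(sqrt(18) + Q) = sqrt(3*sqrt(2) + Q) = sqrt(Q + 3*sqrt(2)))
1/G(-2*(S(-2) + M(5, -2))) = 1/(sqrt(-2*(2*(-2) + (1 + 5)) + 3*sqrt(2))) = 1/(sqrt(-2*(-4 + 6) + 3*sqrt(2))) = 1/(sqrt(-2*2 + 3*sqrt(2))) = 1/(sqrt(-4 + 3*sqrt(2))) = 1/sqrt(-4 + 3*sqrt(2))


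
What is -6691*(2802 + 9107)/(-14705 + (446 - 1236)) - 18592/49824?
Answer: 41352537896/8041905 ≈ 5142.1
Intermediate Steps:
-6691*(2802 + 9107)/(-14705 + (446 - 1236)) - 18592/49824 = -6691*11909/(-14705 - 790) - 18592*1/49824 = -6691/((-15495*1/11909)) - 581/1557 = -6691/(-15495/11909) - 581/1557 = -6691*(-11909/15495) - 581/1557 = 79683119/15495 - 581/1557 = 41352537896/8041905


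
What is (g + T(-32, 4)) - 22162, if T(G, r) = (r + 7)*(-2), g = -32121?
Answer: -54305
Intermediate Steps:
T(G, r) = -14 - 2*r (T(G, r) = (7 + r)*(-2) = -14 - 2*r)
(g + T(-32, 4)) - 22162 = (-32121 + (-14 - 2*4)) - 22162 = (-32121 + (-14 - 8)) - 22162 = (-32121 - 22) - 22162 = -32143 - 22162 = -54305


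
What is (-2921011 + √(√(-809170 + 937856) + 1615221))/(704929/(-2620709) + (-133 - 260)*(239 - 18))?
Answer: 7655119816799/227617143706 - 2620709*√(1615221 + 37*√94)/227617143706 ≈ 33.617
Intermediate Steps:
(-2921011 + √(√(-809170 + 937856) + 1615221))/(704929/(-2620709) + (-133 - 260)*(239 - 18)) = (-2921011 + √(√128686 + 1615221))/(704929*(-1/2620709) - 393*221) = (-2921011 + √(37*√94 + 1615221))/(-704929/2620709 - 86853) = (-2921011 + √(1615221 + 37*√94))/(-227617143706/2620709) = (-2921011 + √(1615221 + 37*√94))*(-2620709/227617143706) = 7655119816799/227617143706 - 2620709*√(1615221 + 37*√94)/227617143706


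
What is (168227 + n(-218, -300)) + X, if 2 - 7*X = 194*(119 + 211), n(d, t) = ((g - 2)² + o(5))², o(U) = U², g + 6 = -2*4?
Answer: 1666298/7 ≈ 2.3804e+5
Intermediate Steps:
g = -14 (g = -6 - 2*4 = -6 - 8 = -14)
n(d, t) = 78961 (n(d, t) = ((-14 - 2)² + 5²)² = ((-16)² + 25)² = (256 + 25)² = 281² = 78961)
X = -64018/7 (X = 2/7 - 194*(119 + 211)/7 = 2/7 - 194*330/7 = 2/7 - ⅐*64020 = 2/7 - 64020/7 = -64018/7 ≈ -9145.4)
(168227 + n(-218, -300)) + X = (168227 + 78961) - 64018/7 = 247188 - 64018/7 = 1666298/7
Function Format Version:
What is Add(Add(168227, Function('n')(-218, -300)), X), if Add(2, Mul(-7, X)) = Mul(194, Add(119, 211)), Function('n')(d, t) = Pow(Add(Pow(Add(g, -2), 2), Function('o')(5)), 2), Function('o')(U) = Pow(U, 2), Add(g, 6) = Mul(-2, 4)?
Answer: Rational(1666298, 7) ≈ 2.3804e+5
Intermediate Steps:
g = -14 (g = Add(-6, Mul(-2, 4)) = Add(-6, -8) = -14)
Function('n')(d, t) = 78961 (Function('n')(d, t) = Pow(Add(Pow(Add(-14, -2), 2), Pow(5, 2)), 2) = Pow(Add(Pow(-16, 2), 25), 2) = Pow(Add(256, 25), 2) = Pow(281, 2) = 78961)
X = Rational(-64018, 7) (X = Add(Rational(2, 7), Mul(Rational(-1, 7), Mul(194, Add(119, 211)))) = Add(Rational(2, 7), Mul(Rational(-1, 7), Mul(194, 330))) = Add(Rational(2, 7), Mul(Rational(-1, 7), 64020)) = Add(Rational(2, 7), Rational(-64020, 7)) = Rational(-64018, 7) ≈ -9145.4)
Add(Add(168227, Function('n')(-218, -300)), X) = Add(Add(168227, 78961), Rational(-64018, 7)) = Add(247188, Rational(-64018, 7)) = Rational(1666298, 7)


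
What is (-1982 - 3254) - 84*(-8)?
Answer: -4564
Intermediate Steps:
(-1982 - 3254) - 84*(-8) = -5236 + 672 = -4564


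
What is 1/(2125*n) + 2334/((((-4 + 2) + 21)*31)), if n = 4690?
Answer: 23261228089/5870121250 ≈ 3.9627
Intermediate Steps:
1/(2125*n) + 2334/((((-4 + 2) + 21)*31)) = 1/(2125*4690) + 2334/((((-4 + 2) + 21)*31)) = (1/2125)*(1/4690) + 2334/(((-2 + 21)*31)) = 1/9966250 + 2334/((19*31)) = 1/9966250 + 2334/589 = 23261228089/5870121250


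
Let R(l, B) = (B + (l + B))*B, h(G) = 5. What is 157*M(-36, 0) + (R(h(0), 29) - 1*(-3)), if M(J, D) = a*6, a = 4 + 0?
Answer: 5598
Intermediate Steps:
R(l, B) = B*(l + 2*B) (R(l, B) = (B + (B + l))*B = (l + 2*B)*B = B*(l + 2*B))
a = 4
M(J, D) = 24 (M(J, D) = 4*6 = 24)
157*M(-36, 0) + (R(h(0), 29) - 1*(-3)) = 157*24 + (29*(5 + 2*29) - 1*(-3)) = 3768 + (29*(5 + 58) + 3) = 3768 + (29*63 + 3) = 3768 + (1827 + 3) = 3768 + 1830 = 5598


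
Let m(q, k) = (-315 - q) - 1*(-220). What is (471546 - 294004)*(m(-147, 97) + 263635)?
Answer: 46815517354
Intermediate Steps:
m(q, k) = -95 - q (m(q, k) = (-315 - q) + 220 = -95 - q)
(471546 - 294004)*(m(-147, 97) + 263635) = (471546 - 294004)*((-95 - 1*(-147)) + 263635) = 177542*((-95 + 147) + 263635) = 177542*(52 + 263635) = 177542*263687 = 46815517354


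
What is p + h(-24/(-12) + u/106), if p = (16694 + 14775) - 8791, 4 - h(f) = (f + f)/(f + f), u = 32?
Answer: 22681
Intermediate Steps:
h(f) = 3 (h(f) = 4 - (f + f)/(f + f) = 4 - 2*f/(2*f) = 4 - 2*f*1/(2*f) = 4 - 1*1 = 4 - 1 = 3)
p = 22678 (p = 31469 - 8791 = 22678)
p + h(-24/(-12) + u/106) = 22678 + 3 = 22681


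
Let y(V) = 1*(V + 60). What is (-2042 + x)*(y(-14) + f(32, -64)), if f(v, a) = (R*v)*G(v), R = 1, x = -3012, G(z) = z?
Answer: -5407780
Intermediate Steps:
f(v, a) = v**2 (f(v, a) = (1*v)*v = v*v = v**2)
y(V) = 60 + V (y(V) = 1*(60 + V) = 60 + V)
(-2042 + x)*(y(-14) + f(32, -64)) = (-2042 - 3012)*((60 - 14) + 32**2) = -5054*(46 + 1024) = -5054*1070 = -5407780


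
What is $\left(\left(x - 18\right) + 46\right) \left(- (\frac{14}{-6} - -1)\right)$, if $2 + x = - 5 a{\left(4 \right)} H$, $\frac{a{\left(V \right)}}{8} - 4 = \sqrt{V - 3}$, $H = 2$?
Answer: $- \frac{1496}{3} \approx -498.67$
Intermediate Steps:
$a{\left(V \right)} = 32 + 8 \sqrt{-3 + V}$ ($a{\left(V \right)} = 32 + 8 \sqrt{V - 3} = 32 + 8 \sqrt{-3 + V}$)
$x = -402$ ($x = -2 + - 5 \left(32 + 8 \sqrt{-3 + 4}\right) 2 = -2 + - 5 \left(32 + 8 \sqrt{1}\right) 2 = -2 + - 5 \left(32 + 8 \cdot 1\right) 2 = -2 + - 5 \left(32 + 8\right) 2 = -2 + \left(-5\right) 40 \cdot 2 = -2 - 400 = -402$)
$\left(\left(x - 18\right) + 46\right) \left(- (\frac{14}{-6} - -1)\right) = \left(\left(-402 - 18\right) + 46\right) \left(- (\frac{14}{-6} - -1)\right) = \left(-420 + 46\right) \left(- (14 \left(- \frac{1}{6}\right) + 1)\right) = - 374 \left(- (- \frac{7}{3} + 1)\right) = - 374 \left(\left(-1\right) \left(- \frac{4}{3}\right)\right) = \left(-374\right) \frac{4}{3} = - \frac{1496}{3}$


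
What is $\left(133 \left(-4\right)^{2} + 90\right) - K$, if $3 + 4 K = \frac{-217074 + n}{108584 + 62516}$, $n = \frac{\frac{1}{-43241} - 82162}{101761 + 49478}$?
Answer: $\frac{3310691558866310623}{1491929399985200} \approx 2219.1$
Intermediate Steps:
$n = - \frac{1184255681}{2179908533}$ ($n = \frac{- \frac{1}{43241} - 82162}{151239} = \left(- \frac{3552767043}{43241}\right) \frac{1}{151239} = - \frac{1184255681}{2179908533} \approx -0.54326$)
$K = - \frac{1592149699137023}{1491929399985200}$ ($K = - \frac{3}{4} + \frac{\left(-217074 - \frac{1184255681}{2179908533}\right) \frac{1}{108584 + 62516}}{4} = - \frac{3}{4} + \frac{\left(- \frac{473202649148123}{2179908533}\right) \frac{1}{171100}}{4} = - \frac{3}{4} + \frac{1}{4} \left(- \frac{473202649148123}{372982349996300}\right) = - \frac{3}{4} - \frac{473202649148123}{1491929399985200} = - \frac{1592149699137023}{1491929399985200} \approx -1.0672$)
$\left(133 \left(-4\right)^{2} + 90\right) - K = \left(133 \left(-4\right)^{2} + 90\right) - - \frac{1592149699137023}{1491929399985200} = \left(133 \cdot 16 + 90\right) + \frac{1592149699137023}{1491929399985200} = \left(2128 + 90\right) + \frac{1592149699137023}{1491929399985200} = 2218 + \frac{1592149699137023}{1491929399985200} = \frac{3310691558866310623}{1491929399985200}$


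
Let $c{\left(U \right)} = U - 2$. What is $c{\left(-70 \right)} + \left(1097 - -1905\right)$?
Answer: $2930$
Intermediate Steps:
$c{\left(U \right)} = -2 + U$
$c{\left(-70 \right)} + \left(1097 - -1905\right) = \left(-2 - 70\right) + \left(1097 - -1905\right) = -72 + \left(1097 + 1905\right) = -72 + 3002 = 2930$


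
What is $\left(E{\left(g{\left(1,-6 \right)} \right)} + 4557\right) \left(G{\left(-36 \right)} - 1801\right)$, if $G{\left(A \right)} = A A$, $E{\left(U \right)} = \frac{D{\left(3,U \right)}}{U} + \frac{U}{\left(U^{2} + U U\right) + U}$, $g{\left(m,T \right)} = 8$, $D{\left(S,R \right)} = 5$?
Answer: $- \frac{313021725}{136} \approx -2.3016 \cdot 10^{6}$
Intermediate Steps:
$E{\left(U \right)} = \frac{5}{U} + \frac{U}{U + 2 U^{2}}$ ($E{\left(U \right)} = \frac{5}{U} + \frac{U}{\left(U^{2} + U U\right) + U} = \frac{5}{U} + \frac{U}{\left(U^{2} + U^{2}\right) + U} = \frac{5}{U} + \frac{U}{2 U^{2} + U} = \frac{5}{U} + \frac{U}{U + 2 U^{2}}$)
$G{\left(A \right)} = A^{2}$
$\left(E{\left(g{\left(1,-6 \right)} \right)} + 4557\right) \left(G{\left(-36 \right)} - 1801\right) = \left(\frac{5 + 11 \cdot 8}{8 \left(1 + 2 \cdot 8\right)} + 4557\right) \left(\left(-36\right)^{2} - 1801\right) = \left(\frac{5 + 88}{8 \left(1 + 16\right)} + 4557\right) \left(1296 - 1801\right) = \left(\frac{1}{8} \cdot \frac{1}{17} \cdot 93 + 4557\right) \left(-505\right) = \left(\frac{93}{136} + 4557\right) \left(-505\right) = \frac{619845}{136} \left(-505\right) = - \frac{313021725}{136}$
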